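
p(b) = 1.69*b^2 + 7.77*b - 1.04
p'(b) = 3.38*b + 7.77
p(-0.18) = -2.38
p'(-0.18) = 7.16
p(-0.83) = -6.32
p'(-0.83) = 4.96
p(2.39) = 27.18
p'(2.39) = 15.85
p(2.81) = 34.14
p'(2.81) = 17.27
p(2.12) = 23.03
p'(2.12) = 14.94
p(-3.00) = -9.14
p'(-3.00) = -2.37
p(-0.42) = -4.01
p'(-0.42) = 6.35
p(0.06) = -0.57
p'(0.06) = 7.97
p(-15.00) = 262.66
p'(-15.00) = -42.93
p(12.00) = 335.56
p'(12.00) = 48.33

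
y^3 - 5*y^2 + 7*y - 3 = (y - 3)*(y - 1)^2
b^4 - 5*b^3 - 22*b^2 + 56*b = b*(b - 7)*(b - 2)*(b + 4)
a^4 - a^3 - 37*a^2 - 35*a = a*(a - 7)*(a + 1)*(a + 5)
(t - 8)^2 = t^2 - 16*t + 64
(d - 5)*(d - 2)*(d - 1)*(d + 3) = d^4 - 5*d^3 - 7*d^2 + 41*d - 30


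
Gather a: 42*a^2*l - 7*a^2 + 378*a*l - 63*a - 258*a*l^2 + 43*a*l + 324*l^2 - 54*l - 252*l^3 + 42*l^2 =a^2*(42*l - 7) + a*(-258*l^2 + 421*l - 63) - 252*l^3 + 366*l^2 - 54*l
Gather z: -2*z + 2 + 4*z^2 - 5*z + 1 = 4*z^2 - 7*z + 3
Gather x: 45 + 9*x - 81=9*x - 36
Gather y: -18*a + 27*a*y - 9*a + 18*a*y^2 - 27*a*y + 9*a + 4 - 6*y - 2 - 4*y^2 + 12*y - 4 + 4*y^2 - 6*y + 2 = 18*a*y^2 - 18*a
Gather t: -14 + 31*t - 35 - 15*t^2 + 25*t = -15*t^2 + 56*t - 49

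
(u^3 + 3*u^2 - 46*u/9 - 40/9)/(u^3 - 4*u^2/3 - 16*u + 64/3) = (9*u^2 - 9*u - 10)/(3*(3*u^2 - 16*u + 16))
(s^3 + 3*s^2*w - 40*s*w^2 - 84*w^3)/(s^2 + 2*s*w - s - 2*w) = (s^2 + s*w - 42*w^2)/(s - 1)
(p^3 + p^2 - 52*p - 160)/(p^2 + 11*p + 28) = (p^2 - 3*p - 40)/(p + 7)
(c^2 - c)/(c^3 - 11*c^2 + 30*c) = (c - 1)/(c^2 - 11*c + 30)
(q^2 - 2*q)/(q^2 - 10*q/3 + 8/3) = 3*q/(3*q - 4)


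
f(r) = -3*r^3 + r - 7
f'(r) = 1 - 9*r^2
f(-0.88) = -5.84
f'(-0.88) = -5.97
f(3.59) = -142.21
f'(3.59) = -114.99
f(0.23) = -6.81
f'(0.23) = 0.52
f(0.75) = -7.52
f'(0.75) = -4.06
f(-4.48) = 258.27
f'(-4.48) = -179.63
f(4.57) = -288.76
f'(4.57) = -186.96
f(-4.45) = 252.91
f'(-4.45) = -177.22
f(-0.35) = -7.22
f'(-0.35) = -0.10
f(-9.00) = 2171.00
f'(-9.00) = -728.00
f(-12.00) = 5165.00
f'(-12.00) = -1295.00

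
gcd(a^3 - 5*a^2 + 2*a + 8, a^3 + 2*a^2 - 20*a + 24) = a - 2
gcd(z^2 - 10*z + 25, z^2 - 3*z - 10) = z - 5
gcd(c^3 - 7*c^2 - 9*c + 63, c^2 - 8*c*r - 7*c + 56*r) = c - 7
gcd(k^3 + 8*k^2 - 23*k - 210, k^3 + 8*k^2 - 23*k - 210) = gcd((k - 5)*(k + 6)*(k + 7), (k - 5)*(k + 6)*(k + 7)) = k^3 + 8*k^2 - 23*k - 210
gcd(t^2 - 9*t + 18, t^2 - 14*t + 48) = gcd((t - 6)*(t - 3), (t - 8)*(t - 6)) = t - 6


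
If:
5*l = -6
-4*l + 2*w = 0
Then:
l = -6/5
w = -12/5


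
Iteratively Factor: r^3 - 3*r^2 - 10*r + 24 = (r - 4)*(r^2 + r - 6) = (r - 4)*(r - 2)*(r + 3)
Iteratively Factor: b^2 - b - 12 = (b + 3)*(b - 4)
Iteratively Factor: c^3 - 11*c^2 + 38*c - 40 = (c - 4)*(c^2 - 7*c + 10) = (c - 5)*(c - 4)*(c - 2)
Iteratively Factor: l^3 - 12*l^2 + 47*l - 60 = (l - 3)*(l^2 - 9*l + 20) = (l - 4)*(l - 3)*(l - 5)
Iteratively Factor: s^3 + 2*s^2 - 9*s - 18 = (s + 2)*(s^2 - 9) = (s - 3)*(s + 2)*(s + 3)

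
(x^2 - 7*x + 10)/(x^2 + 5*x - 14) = (x - 5)/(x + 7)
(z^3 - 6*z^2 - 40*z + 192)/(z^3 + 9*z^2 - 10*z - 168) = (z - 8)/(z + 7)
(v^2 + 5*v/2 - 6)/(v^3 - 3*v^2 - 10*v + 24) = (v^2 + 5*v/2 - 6)/(v^3 - 3*v^2 - 10*v + 24)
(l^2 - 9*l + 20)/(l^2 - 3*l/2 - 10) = 2*(l - 5)/(2*l + 5)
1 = 1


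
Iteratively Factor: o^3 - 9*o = (o)*(o^2 - 9) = o*(o + 3)*(o - 3)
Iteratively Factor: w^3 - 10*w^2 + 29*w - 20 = (w - 4)*(w^2 - 6*w + 5) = (w - 4)*(w - 1)*(w - 5)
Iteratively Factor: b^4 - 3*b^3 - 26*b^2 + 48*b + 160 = (b - 5)*(b^3 + 2*b^2 - 16*b - 32) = (b - 5)*(b + 4)*(b^2 - 2*b - 8) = (b - 5)*(b + 2)*(b + 4)*(b - 4)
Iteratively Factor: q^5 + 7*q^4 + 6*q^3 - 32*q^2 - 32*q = (q + 1)*(q^4 + 6*q^3 - 32*q) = (q - 2)*(q + 1)*(q^3 + 8*q^2 + 16*q) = (q - 2)*(q + 1)*(q + 4)*(q^2 + 4*q) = q*(q - 2)*(q + 1)*(q + 4)*(q + 4)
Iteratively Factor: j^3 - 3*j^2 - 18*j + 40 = (j - 2)*(j^2 - j - 20) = (j - 2)*(j + 4)*(j - 5)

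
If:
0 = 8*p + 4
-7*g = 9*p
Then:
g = 9/14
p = -1/2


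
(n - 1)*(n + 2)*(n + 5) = n^3 + 6*n^2 + 3*n - 10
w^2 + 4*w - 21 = (w - 3)*(w + 7)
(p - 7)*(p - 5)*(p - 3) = p^3 - 15*p^2 + 71*p - 105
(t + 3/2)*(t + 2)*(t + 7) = t^3 + 21*t^2/2 + 55*t/2 + 21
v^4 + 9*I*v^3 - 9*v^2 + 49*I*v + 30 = (v - I)^2*(v + 5*I)*(v + 6*I)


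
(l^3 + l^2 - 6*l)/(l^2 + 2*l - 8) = l*(l + 3)/(l + 4)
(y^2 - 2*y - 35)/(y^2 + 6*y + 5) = (y - 7)/(y + 1)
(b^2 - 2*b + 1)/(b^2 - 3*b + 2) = (b - 1)/(b - 2)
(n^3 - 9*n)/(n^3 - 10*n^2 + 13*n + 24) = n*(n + 3)/(n^2 - 7*n - 8)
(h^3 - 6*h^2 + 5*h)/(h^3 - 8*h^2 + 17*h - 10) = h/(h - 2)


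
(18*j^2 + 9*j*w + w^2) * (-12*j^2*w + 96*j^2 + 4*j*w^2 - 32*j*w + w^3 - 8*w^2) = -216*j^4*w + 1728*j^4 - 36*j^3*w^2 + 288*j^3*w + 42*j^2*w^3 - 336*j^2*w^2 + 13*j*w^4 - 104*j*w^3 + w^5 - 8*w^4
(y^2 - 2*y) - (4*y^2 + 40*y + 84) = -3*y^2 - 42*y - 84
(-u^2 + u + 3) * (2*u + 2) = -2*u^3 + 8*u + 6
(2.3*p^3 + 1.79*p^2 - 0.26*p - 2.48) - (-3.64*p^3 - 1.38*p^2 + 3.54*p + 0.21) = 5.94*p^3 + 3.17*p^2 - 3.8*p - 2.69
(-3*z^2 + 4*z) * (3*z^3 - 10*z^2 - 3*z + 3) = -9*z^5 + 42*z^4 - 31*z^3 - 21*z^2 + 12*z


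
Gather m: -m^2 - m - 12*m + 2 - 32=-m^2 - 13*m - 30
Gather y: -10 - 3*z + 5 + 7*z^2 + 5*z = 7*z^2 + 2*z - 5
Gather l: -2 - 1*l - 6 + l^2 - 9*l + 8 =l^2 - 10*l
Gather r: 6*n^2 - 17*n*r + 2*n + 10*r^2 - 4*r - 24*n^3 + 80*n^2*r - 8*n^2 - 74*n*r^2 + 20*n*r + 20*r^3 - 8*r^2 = -24*n^3 - 2*n^2 + 2*n + 20*r^3 + r^2*(2 - 74*n) + r*(80*n^2 + 3*n - 4)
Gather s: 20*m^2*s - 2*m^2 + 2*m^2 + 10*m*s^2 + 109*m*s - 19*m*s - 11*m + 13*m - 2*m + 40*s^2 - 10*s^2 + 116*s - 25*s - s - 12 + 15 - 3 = s^2*(10*m + 30) + s*(20*m^2 + 90*m + 90)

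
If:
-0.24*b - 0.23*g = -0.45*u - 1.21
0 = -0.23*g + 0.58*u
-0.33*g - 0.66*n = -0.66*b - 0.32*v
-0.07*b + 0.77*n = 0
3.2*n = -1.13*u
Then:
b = 5.86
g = -3.80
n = 0.53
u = -1.51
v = -14.91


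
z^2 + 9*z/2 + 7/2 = (z + 1)*(z + 7/2)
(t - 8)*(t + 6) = t^2 - 2*t - 48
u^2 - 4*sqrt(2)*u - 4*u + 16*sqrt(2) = (u - 4)*(u - 4*sqrt(2))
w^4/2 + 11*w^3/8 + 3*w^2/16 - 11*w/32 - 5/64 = (w/2 + 1/4)*(w - 1/2)*(w + 1/4)*(w + 5/2)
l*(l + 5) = l^2 + 5*l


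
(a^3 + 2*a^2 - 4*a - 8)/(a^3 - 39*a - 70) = (a^2 - 4)/(a^2 - 2*a - 35)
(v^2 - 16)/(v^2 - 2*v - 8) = (v + 4)/(v + 2)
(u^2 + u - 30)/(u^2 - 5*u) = (u + 6)/u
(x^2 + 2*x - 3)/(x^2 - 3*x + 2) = (x + 3)/(x - 2)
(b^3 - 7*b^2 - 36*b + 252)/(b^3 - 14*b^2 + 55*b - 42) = (b + 6)/(b - 1)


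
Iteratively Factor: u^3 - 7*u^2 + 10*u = (u - 2)*(u^2 - 5*u) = u*(u - 2)*(u - 5)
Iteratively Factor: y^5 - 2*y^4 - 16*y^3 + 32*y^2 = (y)*(y^4 - 2*y^3 - 16*y^2 + 32*y) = y*(y - 4)*(y^3 + 2*y^2 - 8*y) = y*(y - 4)*(y - 2)*(y^2 + 4*y) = y*(y - 4)*(y - 2)*(y + 4)*(y)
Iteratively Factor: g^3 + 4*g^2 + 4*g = (g)*(g^2 + 4*g + 4) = g*(g + 2)*(g + 2)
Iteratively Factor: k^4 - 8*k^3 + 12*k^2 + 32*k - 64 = (k - 4)*(k^3 - 4*k^2 - 4*k + 16) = (k - 4)*(k + 2)*(k^2 - 6*k + 8) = (k - 4)^2*(k + 2)*(k - 2)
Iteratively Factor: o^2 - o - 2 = (o + 1)*(o - 2)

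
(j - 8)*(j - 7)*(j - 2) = j^3 - 17*j^2 + 86*j - 112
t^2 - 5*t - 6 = (t - 6)*(t + 1)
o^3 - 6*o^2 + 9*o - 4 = (o - 4)*(o - 1)^2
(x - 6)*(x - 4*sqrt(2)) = x^2 - 6*x - 4*sqrt(2)*x + 24*sqrt(2)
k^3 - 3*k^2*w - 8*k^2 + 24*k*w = k*(k - 8)*(k - 3*w)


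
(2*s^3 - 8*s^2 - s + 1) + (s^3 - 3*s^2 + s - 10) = 3*s^3 - 11*s^2 - 9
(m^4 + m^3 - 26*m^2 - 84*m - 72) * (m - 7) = m^5 - 6*m^4 - 33*m^3 + 98*m^2 + 516*m + 504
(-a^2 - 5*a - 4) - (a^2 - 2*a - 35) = -2*a^2 - 3*a + 31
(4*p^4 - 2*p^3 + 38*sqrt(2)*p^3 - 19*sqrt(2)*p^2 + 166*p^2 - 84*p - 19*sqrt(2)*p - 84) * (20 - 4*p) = -16*p^5 - 152*sqrt(2)*p^4 + 88*p^4 - 704*p^3 + 836*sqrt(2)*p^3 - 304*sqrt(2)*p^2 + 3656*p^2 - 1344*p - 380*sqrt(2)*p - 1680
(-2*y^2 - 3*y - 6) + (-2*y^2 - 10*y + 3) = -4*y^2 - 13*y - 3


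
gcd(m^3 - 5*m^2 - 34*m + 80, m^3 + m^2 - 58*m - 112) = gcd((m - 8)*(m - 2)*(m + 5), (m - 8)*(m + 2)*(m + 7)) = m - 8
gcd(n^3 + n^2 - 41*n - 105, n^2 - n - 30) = n + 5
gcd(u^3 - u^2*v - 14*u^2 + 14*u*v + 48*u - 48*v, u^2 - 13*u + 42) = u - 6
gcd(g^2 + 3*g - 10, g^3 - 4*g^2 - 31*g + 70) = g^2 + 3*g - 10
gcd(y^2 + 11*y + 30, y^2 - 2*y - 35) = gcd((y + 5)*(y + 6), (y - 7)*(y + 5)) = y + 5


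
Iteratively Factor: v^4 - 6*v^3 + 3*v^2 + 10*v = (v - 2)*(v^3 - 4*v^2 - 5*v) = (v - 5)*(v - 2)*(v^2 + v) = (v - 5)*(v - 2)*(v + 1)*(v)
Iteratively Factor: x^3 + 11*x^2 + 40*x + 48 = (x + 4)*(x^2 + 7*x + 12) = (x + 4)^2*(x + 3)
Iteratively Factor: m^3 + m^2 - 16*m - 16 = (m - 4)*(m^2 + 5*m + 4) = (m - 4)*(m + 1)*(m + 4)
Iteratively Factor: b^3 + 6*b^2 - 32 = (b + 4)*(b^2 + 2*b - 8) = (b - 2)*(b + 4)*(b + 4)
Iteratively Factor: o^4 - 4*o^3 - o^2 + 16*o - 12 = (o - 2)*(o^3 - 2*o^2 - 5*o + 6) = (o - 2)*(o + 2)*(o^2 - 4*o + 3) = (o - 3)*(o - 2)*(o + 2)*(o - 1)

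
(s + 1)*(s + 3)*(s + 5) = s^3 + 9*s^2 + 23*s + 15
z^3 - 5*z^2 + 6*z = z*(z - 3)*(z - 2)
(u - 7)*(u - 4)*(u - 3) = u^3 - 14*u^2 + 61*u - 84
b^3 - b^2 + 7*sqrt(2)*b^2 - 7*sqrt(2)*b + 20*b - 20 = (b - 1)*(b + 2*sqrt(2))*(b + 5*sqrt(2))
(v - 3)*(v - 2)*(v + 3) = v^3 - 2*v^2 - 9*v + 18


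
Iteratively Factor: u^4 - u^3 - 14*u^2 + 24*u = (u + 4)*(u^3 - 5*u^2 + 6*u) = u*(u + 4)*(u^2 - 5*u + 6) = u*(u - 2)*(u + 4)*(u - 3)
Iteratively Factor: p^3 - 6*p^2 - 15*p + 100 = (p - 5)*(p^2 - p - 20) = (p - 5)*(p + 4)*(p - 5)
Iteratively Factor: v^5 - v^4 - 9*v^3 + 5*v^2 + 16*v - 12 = (v - 3)*(v^4 + 2*v^3 - 3*v^2 - 4*v + 4) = (v - 3)*(v + 2)*(v^3 - 3*v + 2) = (v - 3)*(v + 2)^2*(v^2 - 2*v + 1) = (v - 3)*(v - 1)*(v + 2)^2*(v - 1)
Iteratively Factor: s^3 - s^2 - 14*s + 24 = (s + 4)*(s^2 - 5*s + 6) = (s - 3)*(s + 4)*(s - 2)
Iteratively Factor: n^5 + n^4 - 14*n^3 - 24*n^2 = (n - 4)*(n^4 + 5*n^3 + 6*n^2) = n*(n - 4)*(n^3 + 5*n^2 + 6*n) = n*(n - 4)*(n + 2)*(n^2 + 3*n) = n^2*(n - 4)*(n + 2)*(n + 3)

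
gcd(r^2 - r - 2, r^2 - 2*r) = r - 2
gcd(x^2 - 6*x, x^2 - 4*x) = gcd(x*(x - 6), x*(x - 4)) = x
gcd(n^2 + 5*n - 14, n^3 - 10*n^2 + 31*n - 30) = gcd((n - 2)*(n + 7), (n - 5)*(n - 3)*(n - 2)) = n - 2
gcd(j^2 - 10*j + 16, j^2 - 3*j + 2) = j - 2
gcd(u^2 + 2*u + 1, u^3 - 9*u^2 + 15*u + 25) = u + 1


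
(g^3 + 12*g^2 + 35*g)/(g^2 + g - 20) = g*(g + 7)/(g - 4)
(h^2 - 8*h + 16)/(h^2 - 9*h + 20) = (h - 4)/(h - 5)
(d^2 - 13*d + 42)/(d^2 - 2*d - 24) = (d - 7)/(d + 4)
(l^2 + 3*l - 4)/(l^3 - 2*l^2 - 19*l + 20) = 1/(l - 5)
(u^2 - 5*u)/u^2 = (u - 5)/u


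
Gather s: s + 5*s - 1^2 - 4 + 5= 6*s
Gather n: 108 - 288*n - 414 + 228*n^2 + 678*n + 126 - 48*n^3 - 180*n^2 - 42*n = -48*n^3 + 48*n^2 + 348*n - 180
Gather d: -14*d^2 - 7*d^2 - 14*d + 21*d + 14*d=-21*d^2 + 21*d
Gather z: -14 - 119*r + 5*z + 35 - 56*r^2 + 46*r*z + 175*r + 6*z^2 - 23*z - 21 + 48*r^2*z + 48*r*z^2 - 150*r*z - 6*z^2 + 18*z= -56*r^2 + 48*r*z^2 + 56*r + z*(48*r^2 - 104*r)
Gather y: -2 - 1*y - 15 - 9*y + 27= 10 - 10*y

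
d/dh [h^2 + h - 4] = 2*h + 1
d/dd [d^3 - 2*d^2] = d*(3*d - 4)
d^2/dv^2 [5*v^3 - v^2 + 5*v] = 30*v - 2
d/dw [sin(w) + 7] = cos(w)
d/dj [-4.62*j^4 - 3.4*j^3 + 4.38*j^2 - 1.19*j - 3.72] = -18.48*j^3 - 10.2*j^2 + 8.76*j - 1.19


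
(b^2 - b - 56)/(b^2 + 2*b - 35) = (b - 8)/(b - 5)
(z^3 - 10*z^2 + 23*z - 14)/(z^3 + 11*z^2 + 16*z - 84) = (z^2 - 8*z + 7)/(z^2 + 13*z + 42)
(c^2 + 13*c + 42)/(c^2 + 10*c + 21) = (c + 6)/(c + 3)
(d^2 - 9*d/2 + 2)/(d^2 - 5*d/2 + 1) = (d - 4)/(d - 2)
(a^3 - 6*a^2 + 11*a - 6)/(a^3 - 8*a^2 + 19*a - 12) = (a - 2)/(a - 4)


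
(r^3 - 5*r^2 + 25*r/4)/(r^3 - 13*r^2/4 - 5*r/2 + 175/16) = 4*r/(4*r + 7)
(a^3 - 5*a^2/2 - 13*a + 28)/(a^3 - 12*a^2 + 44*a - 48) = (a + 7/2)/(a - 6)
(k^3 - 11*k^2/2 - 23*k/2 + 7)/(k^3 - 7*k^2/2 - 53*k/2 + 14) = (k + 2)/(k + 4)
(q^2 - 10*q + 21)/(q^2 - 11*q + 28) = (q - 3)/(q - 4)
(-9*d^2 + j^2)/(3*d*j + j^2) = (-3*d + j)/j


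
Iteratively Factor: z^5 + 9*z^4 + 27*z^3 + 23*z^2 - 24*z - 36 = (z + 2)*(z^4 + 7*z^3 + 13*z^2 - 3*z - 18) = (z + 2)*(z + 3)*(z^3 + 4*z^2 + z - 6) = (z + 2)^2*(z + 3)*(z^2 + 2*z - 3) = (z + 2)^2*(z + 3)^2*(z - 1)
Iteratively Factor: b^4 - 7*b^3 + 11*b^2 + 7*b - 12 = (b + 1)*(b^3 - 8*b^2 + 19*b - 12) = (b - 1)*(b + 1)*(b^2 - 7*b + 12) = (b - 3)*(b - 1)*(b + 1)*(b - 4)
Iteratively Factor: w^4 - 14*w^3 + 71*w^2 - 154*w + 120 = (w - 2)*(w^3 - 12*w^2 + 47*w - 60) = (w - 5)*(w - 2)*(w^2 - 7*w + 12) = (w - 5)*(w - 3)*(w - 2)*(w - 4)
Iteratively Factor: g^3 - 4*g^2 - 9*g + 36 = (g - 3)*(g^2 - g - 12) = (g - 3)*(g + 3)*(g - 4)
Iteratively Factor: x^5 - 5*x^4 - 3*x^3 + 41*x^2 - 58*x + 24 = (x - 1)*(x^4 - 4*x^3 - 7*x^2 + 34*x - 24) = (x - 4)*(x - 1)*(x^3 - 7*x + 6) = (x - 4)*(x - 2)*(x - 1)*(x^2 + 2*x - 3) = (x - 4)*(x - 2)*(x - 1)*(x + 3)*(x - 1)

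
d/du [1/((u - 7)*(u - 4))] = (11 - 2*u)/(u^4 - 22*u^3 + 177*u^2 - 616*u + 784)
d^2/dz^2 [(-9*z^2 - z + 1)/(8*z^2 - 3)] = 2*(-64*z^3 - 456*z^2 - 72*z - 57)/(512*z^6 - 576*z^4 + 216*z^2 - 27)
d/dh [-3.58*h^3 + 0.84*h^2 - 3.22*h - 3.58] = -10.74*h^2 + 1.68*h - 3.22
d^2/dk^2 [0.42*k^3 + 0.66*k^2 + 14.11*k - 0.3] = 2.52*k + 1.32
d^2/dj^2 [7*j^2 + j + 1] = 14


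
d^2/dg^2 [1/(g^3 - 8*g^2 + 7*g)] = 2*(g*(8 - 3*g)*(g^2 - 8*g + 7) + (3*g^2 - 16*g + 7)^2)/(g^3*(g^2 - 8*g + 7)^3)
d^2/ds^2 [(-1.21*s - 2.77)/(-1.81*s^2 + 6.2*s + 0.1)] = ((4.9766 - 13.1406*s)*(-1.81*s^2 + 6.2*s + 0.1) - (1.21*s + 2.77)*(3.62*s - 6.2)*(7.24*s - 12.4))/(-1.81*s^2 + 6.2*s + 0.1)^3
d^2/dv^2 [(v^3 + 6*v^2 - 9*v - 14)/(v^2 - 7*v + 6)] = 8*(19*v^3 - 69*v^2 + 141*v - 191)/(v^6 - 21*v^5 + 165*v^4 - 595*v^3 + 990*v^2 - 756*v + 216)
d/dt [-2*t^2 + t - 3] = 1 - 4*t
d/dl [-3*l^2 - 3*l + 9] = -6*l - 3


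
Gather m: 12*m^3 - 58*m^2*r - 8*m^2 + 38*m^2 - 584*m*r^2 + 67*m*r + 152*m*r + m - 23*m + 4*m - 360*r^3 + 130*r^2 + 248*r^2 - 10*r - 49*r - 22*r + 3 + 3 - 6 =12*m^3 + m^2*(30 - 58*r) + m*(-584*r^2 + 219*r - 18) - 360*r^3 + 378*r^2 - 81*r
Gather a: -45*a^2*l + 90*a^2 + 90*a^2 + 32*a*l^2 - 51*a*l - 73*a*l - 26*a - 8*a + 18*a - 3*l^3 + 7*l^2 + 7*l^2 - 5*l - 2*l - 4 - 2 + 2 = a^2*(180 - 45*l) + a*(32*l^2 - 124*l - 16) - 3*l^3 + 14*l^2 - 7*l - 4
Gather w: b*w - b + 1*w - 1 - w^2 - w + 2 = b*w - b - w^2 + 1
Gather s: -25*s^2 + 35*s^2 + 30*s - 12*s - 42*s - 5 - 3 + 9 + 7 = 10*s^2 - 24*s + 8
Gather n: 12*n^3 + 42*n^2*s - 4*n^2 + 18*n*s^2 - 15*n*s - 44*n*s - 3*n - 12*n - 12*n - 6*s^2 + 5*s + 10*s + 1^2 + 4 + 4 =12*n^3 + n^2*(42*s - 4) + n*(18*s^2 - 59*s - 27) - 6*s^2 + 15*s + 9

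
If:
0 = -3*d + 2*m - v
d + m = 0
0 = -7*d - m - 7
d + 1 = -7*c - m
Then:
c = -1/7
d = -7/6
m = 7/6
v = 35/6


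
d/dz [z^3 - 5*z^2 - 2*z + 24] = 3*z^2 - 10*z - 2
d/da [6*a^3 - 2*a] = 18*a^2 - 2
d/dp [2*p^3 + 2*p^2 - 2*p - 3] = 6*p^2 + 4*p - 2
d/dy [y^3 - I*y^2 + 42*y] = 3*y^2 - 2*I*y + 42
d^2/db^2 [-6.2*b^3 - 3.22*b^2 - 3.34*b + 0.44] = -37.2*b - 6.44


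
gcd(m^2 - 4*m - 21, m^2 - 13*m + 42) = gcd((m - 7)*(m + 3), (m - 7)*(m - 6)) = m - 7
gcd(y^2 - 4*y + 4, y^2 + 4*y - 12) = y - 2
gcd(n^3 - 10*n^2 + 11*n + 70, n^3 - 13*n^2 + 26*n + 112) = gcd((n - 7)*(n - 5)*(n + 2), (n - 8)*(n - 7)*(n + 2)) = n^2 - 5*n - 14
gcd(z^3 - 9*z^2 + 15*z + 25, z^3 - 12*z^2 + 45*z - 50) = z^2 - 10*z + 25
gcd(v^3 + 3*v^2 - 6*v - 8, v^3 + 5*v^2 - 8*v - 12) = v^2 - v - 2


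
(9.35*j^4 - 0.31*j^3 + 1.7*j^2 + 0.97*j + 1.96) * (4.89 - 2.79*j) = -26.0865*j^5 + 46.5864*j^4 - 6.2589*j^3 + 5.6067*j^2 - 0.7251*j + 9.5844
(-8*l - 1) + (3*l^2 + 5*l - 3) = 3*l^2 - 3*l - 4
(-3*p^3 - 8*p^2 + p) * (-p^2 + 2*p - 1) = 3*p^5 + 2*p^4 - 14*p^3 + 10*p^2 - p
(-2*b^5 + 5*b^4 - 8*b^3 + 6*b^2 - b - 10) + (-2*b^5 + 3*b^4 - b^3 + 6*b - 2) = -4*b^5 + 8*b^4 - 9*b^3 + 6*b^2 + 5*b - 12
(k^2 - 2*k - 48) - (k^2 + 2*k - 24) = -4*k - 24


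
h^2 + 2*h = h*(h + 2)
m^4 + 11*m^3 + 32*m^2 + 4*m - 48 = (m - 1)*(m + 2)*(m + 4)*(m + 6)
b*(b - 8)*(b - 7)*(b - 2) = b^4 - 17*b^3 + 86*b^2 - 112*b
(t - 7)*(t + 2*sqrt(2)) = t^2 - 7*t + 2*sqrt(2)*t - 14*sqrt(2)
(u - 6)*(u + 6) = u^2 - 36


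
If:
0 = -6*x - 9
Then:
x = -3/2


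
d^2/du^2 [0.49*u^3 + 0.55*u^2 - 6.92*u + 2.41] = 2.94*u + 1.1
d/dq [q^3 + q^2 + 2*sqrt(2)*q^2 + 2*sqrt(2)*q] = 3*q^2 + 2*q + 4*sqrt(2)*q + 2*sqrt(2)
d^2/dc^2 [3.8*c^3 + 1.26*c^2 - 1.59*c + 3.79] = 22.8*c + 2.52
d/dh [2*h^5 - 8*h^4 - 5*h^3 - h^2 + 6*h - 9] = 10*h^4 - 32*h^3 - 15*h^2 - 2*h + 6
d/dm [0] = 0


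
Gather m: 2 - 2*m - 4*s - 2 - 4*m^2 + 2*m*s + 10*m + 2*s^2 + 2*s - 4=-4*m^2 + m*(2*s + 8) + 2*s^2 - 2*s - 4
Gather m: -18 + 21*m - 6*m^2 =-6*m^2 + 21*m - 18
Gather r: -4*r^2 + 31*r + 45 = -4*r^2 + 31*r + 45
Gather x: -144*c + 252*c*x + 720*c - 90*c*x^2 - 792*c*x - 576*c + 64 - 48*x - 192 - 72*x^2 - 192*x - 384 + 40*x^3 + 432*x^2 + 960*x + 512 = 40*x^3 + x^2*(360 - 90*c) + x*(720 - 540*c)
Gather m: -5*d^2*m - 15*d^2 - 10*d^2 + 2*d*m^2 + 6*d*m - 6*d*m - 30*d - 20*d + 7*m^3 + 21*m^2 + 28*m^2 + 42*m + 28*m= -25*d^2 - 50*d + 7*m^3 + m^2*(2*d + 49) + m*(70 - 5*d^2)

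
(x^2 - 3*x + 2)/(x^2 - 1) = (x - 2)/(x + 1)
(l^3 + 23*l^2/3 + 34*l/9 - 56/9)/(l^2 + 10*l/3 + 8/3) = (3*l^2 + 19*l - 14)/(3*(l + 2))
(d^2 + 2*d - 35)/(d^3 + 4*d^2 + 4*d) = (d^2 + 2*d - 35)/(d*(d^2 + 4*d + 4))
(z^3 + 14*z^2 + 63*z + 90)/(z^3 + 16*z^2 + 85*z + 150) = (z + 3)/(z + 5)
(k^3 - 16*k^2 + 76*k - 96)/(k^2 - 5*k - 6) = (k^2 - 10*k + 16)/(k + 1)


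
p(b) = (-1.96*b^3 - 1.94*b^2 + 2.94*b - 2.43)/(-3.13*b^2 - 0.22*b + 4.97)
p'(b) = (6.26*b + 0.22)*(-1.96*b^3 - 1.94*b^2 + 2.94*b - 2.43)/(-3.13*b^2 - 0.22*b + 4.97)^2 + (-5.88*b^2 - 3.88*b + 2.94)/(-3.13*b^2 - 0.22*b + 4.97) = (6.1348*b^4 + 0.862399999999999*b^3 - 19.5946*b^2 - 34.4954*b + 14.0772)/(9.7969*b^4 + 1.3772*b^3 - 31.0638*b^2 - 2.1868*b + 24.7009)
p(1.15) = -7.96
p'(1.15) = -118.30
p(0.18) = -0.41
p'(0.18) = 0.31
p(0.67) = -0.56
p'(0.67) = -1.40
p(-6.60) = -3.52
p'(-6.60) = 0.64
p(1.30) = 10.22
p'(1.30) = -121.20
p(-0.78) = -1.54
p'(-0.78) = 2.95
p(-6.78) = -3.63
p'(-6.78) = 0.64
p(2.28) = 2.46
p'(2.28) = 0.07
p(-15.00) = -8.81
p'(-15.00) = 0.63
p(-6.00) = -3.13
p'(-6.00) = 0.64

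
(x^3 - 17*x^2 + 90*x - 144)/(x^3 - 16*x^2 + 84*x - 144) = (x^2 - 11*x + 24)/(x^2 - 10*x + 24)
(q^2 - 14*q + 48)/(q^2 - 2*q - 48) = (q - 6)/(q + 6)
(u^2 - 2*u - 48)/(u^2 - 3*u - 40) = (u + 6)/(u + 5)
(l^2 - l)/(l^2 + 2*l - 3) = l/(l + 3)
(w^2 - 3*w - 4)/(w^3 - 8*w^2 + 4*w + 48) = (w + 1)/(w^2 - 4*w - 12)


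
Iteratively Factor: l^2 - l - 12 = (l + 3)*(l - 4)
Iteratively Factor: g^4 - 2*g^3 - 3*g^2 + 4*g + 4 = (g + 1)*(g^3 - 3*g^2 + 4) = (g - 2)*(g + 1)*(g^2 - g - 2) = (g - 2)^2*(g + 1)*(g + 1)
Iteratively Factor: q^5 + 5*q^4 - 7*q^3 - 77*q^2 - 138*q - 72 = (q + 2)*(q^4 + 3*q^3 - 13*q^2 - 51*q - 36) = (q + 2)*(q + 3)*(q^3 - 13*q - 12) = (q + 2)*(q + 3)^2*(q^2 - 3*q - 4) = (q - 4)*(q + 2)*(q + 3)^2*(q + 1)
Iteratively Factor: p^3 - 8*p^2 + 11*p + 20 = (p - 4)*(p^2 - 4*p - 5) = (p - 4)*(p + 1)*(p - 5)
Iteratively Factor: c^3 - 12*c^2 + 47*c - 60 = (c - 3)*(c^2 - 9*c + 20) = (c - 4)*(c - 3)*(c - 5)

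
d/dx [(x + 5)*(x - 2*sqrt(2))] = 2*x - 2*sqrt(2) + 5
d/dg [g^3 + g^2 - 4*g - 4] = 3*g^2 + 2*g - 4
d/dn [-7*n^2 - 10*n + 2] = -14*n - 10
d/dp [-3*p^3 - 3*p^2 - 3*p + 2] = -9*p^2 - 6*p - 3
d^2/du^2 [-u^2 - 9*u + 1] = -2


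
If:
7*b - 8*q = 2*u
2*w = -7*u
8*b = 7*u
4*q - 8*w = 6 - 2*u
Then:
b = 28/171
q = 11/114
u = 32/171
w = -112/171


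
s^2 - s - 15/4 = (s - 5/2)*(s + 3/2)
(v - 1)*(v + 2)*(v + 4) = v^3 + 5*v^2 + 2*v - 8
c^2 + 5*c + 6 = (c + 2)*(c + 3)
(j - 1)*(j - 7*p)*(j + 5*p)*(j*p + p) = j^4*p - 2*j^3*p^2 - 35*j^2*p^3 - j^2*p + 2*j*p^2 + 35*p^3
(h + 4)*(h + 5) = h^2 + 9*h + 20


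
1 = 1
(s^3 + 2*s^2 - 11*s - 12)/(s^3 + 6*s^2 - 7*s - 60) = (s + 1)/(s + 5)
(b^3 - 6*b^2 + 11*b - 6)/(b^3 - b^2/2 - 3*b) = 2*(b^2 - 4*b + 3)/(b*(2*b + 3))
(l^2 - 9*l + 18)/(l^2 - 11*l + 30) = (l - 3)/(l - 5)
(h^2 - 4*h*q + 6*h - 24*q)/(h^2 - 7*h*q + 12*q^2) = (-h - 6)/(-h + 3*q)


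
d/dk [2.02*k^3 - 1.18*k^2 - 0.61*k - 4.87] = 6.06*k^2 - 2.36*k - 0.61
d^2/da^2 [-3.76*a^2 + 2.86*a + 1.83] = -7.52000000000000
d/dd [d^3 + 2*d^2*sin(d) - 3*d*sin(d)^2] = 2*d^2*cos(d) + 3*d^2 + 4*d*sin(d) - 3*d*sin(2*d) - 3*sin(d)^2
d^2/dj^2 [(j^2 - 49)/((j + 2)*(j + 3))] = 10*(-j^3 - 33*j^2 - 147*j - 179)/(j^6 + 15*j^5 + 93*j^4 + 305*j^3 + 558*j^2 + 540*j + 216)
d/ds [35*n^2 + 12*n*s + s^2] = 12*n + 2*s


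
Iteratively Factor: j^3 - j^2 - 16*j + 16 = (j - 4)*(j^2 + 3*j - 4) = (j - 4)*(j + 4)*(j - 1)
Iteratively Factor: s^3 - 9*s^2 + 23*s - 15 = (s - 3)*(s^2 - 6*s + 5) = (s - 3)*(s - 1)*(s - 5)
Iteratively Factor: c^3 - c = (c - 1)*(c^2 + c) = c*(c - 1)*(c + 1)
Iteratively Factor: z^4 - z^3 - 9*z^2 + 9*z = (z - 1)*(z^3 - 9*z) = (z - 3)*(z - 1)*(z^2 + 3*z) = z*(z - 3)*(z - 1)*(z + 3)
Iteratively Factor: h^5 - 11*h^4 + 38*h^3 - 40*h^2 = (h)*(h^4 - 11*h^3 + 38*h^2 - 40*h) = h*(h - 4)*(h^3 - 7*h^2 + 10*h) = h*(h - 5)*(h - 4)*(h^2 - 2*h) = h^2*(h - 5)*(h - 4)*(h - 2)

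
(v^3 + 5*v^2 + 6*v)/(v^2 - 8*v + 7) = v*(v^2 + 5*v + 6)/(v^2 - 8*v + 7)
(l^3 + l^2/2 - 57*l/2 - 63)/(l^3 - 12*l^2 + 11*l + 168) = (l^2 - 5*l/2 - 21)/(l^2 - 15*l + 56)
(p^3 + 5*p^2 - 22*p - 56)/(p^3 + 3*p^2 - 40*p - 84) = (p - 4)/(p - 6)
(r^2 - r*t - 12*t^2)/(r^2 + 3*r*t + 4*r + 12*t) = (r - 4*t)/(r + 4)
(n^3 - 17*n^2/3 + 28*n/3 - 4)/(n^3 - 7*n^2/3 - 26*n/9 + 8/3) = 3*(n - 2)/(3*n + 4)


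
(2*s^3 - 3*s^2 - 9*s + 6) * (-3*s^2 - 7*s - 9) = -6*s^5 - 5*s^4 + 30*s^3 + 72*s^2 + 39*s - 54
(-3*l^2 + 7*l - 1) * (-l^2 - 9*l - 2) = 3*l^4 + 20*l^3 - 56*l^2 - 5*l + 2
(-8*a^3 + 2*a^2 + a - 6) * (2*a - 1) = -16*a^4 + 12*a^3 - 13*a + 6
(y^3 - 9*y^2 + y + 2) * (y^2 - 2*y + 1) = y^5 - 11*y^4 + 20*y^3 - 9*y^2 - 3*y + 2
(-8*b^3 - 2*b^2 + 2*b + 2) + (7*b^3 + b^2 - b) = -b^3 - b^2 + b + 2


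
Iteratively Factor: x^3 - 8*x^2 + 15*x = (x)*(x^2 - 8*x + 15) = x*(x - 3)*(x - 5)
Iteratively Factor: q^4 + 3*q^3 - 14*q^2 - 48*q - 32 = (q + 1)*(q^3 + 2*q^2 - 16*q - 32) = (q + 1)*(q + 4)*(q^2 - 2*q - 8) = (q + 1)*(q + 2)*(q + 4)*(q - 4)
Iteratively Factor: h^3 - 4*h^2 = (h - 4)*(h^2) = h*(h - 4)*(h)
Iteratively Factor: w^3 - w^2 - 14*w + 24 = (w - 2)*(w^2 + w - 12) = (w - 2)*(w + 4)*(w - 3)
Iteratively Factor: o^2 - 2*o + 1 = (o - 1)*(o - 1)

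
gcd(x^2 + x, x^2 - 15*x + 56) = 1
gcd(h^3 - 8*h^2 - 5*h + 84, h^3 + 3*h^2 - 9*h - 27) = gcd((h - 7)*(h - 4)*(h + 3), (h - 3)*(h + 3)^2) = h + 3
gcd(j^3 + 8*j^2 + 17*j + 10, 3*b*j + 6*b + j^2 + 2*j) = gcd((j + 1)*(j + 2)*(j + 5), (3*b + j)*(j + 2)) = j + 2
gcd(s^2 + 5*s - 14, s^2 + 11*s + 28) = s + 7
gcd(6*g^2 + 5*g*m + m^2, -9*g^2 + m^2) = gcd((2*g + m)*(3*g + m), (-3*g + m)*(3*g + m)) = 3*g + m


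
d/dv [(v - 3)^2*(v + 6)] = 3*v^2 - 27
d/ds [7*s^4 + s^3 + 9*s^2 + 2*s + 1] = 28*s^3 + 3*s^2 + 18*s + 2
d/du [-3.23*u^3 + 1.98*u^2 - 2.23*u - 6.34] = -9.69*u^2 + 3.96*u - 2.23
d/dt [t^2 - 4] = 2*t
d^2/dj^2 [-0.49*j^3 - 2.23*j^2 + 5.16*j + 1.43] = -2.94*j - 4.46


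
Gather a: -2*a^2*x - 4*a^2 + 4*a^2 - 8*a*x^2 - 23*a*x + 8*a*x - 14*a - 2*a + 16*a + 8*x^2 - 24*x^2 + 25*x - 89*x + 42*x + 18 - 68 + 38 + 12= -2*a^2*x + a*(-8*x^2 - 15*x) - 16*x^2 - 22*x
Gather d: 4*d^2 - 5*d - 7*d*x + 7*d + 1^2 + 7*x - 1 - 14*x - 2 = 4*d^2 + d*(2 - 7*x) - 7*x - 2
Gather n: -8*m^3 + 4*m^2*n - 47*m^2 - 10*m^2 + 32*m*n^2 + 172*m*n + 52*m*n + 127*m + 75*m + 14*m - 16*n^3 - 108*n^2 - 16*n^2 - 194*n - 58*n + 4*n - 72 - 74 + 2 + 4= -8*m^3 - 57*m^2 + 216*m - 16*n^3 + n^2*(32*m - 124) + n*(4*m^2 + 224*m - 248) - 140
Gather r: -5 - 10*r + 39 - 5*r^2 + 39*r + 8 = -5*r^2 + 29*r + 42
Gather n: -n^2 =-n^2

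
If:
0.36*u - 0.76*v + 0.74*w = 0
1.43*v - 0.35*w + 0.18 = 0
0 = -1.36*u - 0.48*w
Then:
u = 0.08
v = -0.18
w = -0.22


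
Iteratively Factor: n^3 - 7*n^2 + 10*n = (n - 5)*(n^2 - 2*n) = (n - 5)*(n - 2)*(n)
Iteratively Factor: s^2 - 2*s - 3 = (s - 3)*(s + 1)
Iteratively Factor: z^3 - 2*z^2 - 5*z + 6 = (z - 3)*(z^2 + z - 2) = (z - 3)*(z - 1)*(z + 2)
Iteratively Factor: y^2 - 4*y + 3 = (y - 3)*(y - 1)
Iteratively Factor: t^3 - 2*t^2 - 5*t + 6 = (t - 1)*(t^2 - t - 6) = (t - 1)*(t + 2)*(t - 3)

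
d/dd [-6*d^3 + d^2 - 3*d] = -18*d^2 + 2*d - 3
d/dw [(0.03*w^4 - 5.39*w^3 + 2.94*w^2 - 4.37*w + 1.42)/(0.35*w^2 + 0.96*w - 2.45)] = (0.021*w^5 - 1.8001*w^4 - 10.6428*w^3 + 43.9684*w^2 - 15.4*w + 9.3433)/(0.1225*w^4 + 0.672*w^3 - 0.7934*w^2 - 4.704*w + 6.0025)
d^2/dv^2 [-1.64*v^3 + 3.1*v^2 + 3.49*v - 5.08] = 6.2 - 9.84*v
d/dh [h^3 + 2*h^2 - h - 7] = 3*h^2 + 4*h - 1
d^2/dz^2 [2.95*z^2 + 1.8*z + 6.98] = 5.90000000000000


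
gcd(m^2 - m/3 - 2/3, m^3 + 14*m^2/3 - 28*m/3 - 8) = m + 2/3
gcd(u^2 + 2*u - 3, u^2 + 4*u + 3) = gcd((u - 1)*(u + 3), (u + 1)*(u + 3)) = u + 3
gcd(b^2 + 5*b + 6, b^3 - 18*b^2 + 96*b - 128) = 1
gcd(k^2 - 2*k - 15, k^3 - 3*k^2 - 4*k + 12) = 1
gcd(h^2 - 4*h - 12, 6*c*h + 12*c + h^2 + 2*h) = h + 2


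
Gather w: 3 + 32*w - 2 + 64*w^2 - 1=64*w^2 + 32*w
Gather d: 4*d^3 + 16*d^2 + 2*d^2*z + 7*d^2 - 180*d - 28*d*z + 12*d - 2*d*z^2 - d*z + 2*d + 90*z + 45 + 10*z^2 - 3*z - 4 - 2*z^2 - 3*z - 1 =4*d^3 + d^2*(2*z + 23) + d*(-2*z^2 - 29*z - 166) + 8*z^2 + 84*z + 40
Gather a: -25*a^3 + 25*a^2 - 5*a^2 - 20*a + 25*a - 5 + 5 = -25*a^3 + 20*a^2 + 5*a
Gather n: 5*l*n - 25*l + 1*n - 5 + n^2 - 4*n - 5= -25*l + n^2 + n*(5*l - 3) - 10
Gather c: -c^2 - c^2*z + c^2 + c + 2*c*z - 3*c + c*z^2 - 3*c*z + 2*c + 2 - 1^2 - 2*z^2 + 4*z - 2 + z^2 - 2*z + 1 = -c^2*z + c*(z^2 - z) - z^2 + 2*z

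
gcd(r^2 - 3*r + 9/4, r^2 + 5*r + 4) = 1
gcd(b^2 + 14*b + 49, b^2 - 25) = 1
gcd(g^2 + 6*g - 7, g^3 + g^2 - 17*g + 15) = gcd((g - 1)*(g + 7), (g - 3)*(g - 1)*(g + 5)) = g - 1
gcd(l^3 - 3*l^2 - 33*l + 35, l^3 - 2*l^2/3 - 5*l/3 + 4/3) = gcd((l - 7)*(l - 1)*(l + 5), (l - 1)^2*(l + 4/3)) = l - 1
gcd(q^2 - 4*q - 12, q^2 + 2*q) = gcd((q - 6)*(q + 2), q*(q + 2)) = q + 2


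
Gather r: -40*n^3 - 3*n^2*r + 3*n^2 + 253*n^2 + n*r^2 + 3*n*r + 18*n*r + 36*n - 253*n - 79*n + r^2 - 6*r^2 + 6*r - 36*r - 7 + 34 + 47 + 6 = -40*n^3 + 256*n^2 - 296*n + r^2*(n - 5) + r*(-3*n^2 + 21*n - 30) + 80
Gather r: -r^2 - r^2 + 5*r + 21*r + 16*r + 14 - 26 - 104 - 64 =-2*r^2 + 42*r - 180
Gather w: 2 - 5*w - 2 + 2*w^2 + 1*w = 2*w^2 - 4*w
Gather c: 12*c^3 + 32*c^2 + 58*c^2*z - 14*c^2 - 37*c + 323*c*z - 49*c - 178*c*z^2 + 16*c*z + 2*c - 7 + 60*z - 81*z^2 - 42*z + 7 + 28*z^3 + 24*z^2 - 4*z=12*c^3 + c^2*(58*z + 18) + c*(-178*z^2 + 339*z - 84) + 28*z^3 - 57*z^2 + 14*z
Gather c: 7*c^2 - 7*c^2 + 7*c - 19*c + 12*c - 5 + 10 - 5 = 0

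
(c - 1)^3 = c^3 - 3*c^2 + 3*c - 1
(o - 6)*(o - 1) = o^2 - 7*o + 6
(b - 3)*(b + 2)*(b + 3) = b^3 + 2*b^2 - 9*b - 18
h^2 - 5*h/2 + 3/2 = (h - 3/2)*(h - 1)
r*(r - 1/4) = r^2 - r/4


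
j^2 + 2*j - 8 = (j - 2)*(j + 4)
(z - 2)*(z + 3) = z^2 + z - 6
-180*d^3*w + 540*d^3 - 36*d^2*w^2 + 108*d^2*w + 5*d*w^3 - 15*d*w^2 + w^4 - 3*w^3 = (-6*d + w)*(5*d + w)*(6*d + w)*(w - 3)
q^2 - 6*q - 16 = (q - 8)*(q + 2)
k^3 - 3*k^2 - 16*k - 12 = (k - 6)*(k + 1)*(k + 2)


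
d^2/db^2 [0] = 0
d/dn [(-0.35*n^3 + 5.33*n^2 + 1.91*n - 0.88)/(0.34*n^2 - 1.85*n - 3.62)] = (-0.119*n^4 + 1.295*n^3 - 6.7089*n^2 - 37.9908*n - 8.5422)/(0.1156*n^4 - 1.258*n^3 + 0.9609*n^2 + 13.394*n + 13.1044)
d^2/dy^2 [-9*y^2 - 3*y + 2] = -18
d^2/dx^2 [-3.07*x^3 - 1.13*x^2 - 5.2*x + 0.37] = -18.42*x - 2.26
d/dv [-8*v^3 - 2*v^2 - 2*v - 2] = -24*v^2 - 4*v - 2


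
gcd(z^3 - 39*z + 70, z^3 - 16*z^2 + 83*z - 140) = z - 5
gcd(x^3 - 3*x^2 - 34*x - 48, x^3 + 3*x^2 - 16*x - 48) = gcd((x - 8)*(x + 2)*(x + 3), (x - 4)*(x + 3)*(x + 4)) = x + 3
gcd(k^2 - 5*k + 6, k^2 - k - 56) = 1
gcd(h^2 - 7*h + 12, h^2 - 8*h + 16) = h - 4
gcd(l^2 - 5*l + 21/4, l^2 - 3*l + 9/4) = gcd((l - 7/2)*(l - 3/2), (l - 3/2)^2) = l - 3/2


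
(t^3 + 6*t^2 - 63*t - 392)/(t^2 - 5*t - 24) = (t^2 + 14*t + 49)/(t + 3)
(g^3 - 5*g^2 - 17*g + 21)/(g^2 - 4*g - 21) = g - 1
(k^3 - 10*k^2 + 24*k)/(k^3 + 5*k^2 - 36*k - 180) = k*(k - 4)/(k^2 + 11*k + 30)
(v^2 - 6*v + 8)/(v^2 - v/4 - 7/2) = 4*(v - 4)/(4*v + 7)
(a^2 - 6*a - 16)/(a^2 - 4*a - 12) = (a - 8)/(a - 6)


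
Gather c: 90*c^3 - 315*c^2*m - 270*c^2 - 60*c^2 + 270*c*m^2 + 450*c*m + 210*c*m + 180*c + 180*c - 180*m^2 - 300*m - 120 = 90*c^3 + c^2*(-315*m - 330) + c*(270*m^2 + 660*m + 360) - 180*m^2 - 300*m - 120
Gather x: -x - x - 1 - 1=-2*x - 2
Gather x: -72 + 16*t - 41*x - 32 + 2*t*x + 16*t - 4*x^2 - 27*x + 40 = 32*t - 4*x^2 + x*(2*t - 68) - 64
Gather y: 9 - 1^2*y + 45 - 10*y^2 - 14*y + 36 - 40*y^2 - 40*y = -50*y^2 - 55*y + 90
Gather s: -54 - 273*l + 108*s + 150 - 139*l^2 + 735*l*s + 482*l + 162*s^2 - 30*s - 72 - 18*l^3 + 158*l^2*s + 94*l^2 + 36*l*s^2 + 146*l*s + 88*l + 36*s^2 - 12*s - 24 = -18*l^3 - 45*l^2 + 297*l + s^2*(36*l + 198) + s*(158*l^2 + 881*l + 66)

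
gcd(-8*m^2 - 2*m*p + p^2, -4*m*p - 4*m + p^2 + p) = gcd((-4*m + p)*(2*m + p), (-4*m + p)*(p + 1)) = -4*m + p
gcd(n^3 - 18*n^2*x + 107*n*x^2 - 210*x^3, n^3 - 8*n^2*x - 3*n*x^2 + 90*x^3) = n^2 - 11*n*x + 30*x^2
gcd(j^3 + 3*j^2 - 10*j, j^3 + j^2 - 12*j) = j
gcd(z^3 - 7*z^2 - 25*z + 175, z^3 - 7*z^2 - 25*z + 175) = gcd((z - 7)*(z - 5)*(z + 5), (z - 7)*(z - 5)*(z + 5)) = z^3 - 7*z^2 - 25*z + 175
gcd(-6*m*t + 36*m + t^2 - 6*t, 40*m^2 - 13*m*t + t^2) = 1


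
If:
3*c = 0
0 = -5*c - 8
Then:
No Solution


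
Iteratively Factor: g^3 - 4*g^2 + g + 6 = (g + 1)*(g^2 - 5*g + 6) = (g - 3)*(g + 1)*(g - 2)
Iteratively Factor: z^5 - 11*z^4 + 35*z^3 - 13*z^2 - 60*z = (z - 3)*(z^4 - 8*z^3 + 11*z^2 + 20*z) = z*(z - 3)*(z^3 - 8*z^2 + 11*z + 20) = z*(z - 3)*(z + 1)*(z^2 - 9*z + 20) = z*(z - 4)*(z - 3)*(z + 1)*(z - 5)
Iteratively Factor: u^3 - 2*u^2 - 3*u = (u)*(u^2 - 2*u - 3) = u*(u - 3)*(u + 1)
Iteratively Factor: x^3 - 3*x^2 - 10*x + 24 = (x - 4)*(x^2 + x - 6) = (x - 4)*(x - 2)*(x + 3)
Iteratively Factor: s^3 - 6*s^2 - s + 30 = (s + 2)*(s^2 - 8*s + 15) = (s - 5)*(s + 2)*(s - 3)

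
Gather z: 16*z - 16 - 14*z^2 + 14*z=-14*z^2 + 30*z - 16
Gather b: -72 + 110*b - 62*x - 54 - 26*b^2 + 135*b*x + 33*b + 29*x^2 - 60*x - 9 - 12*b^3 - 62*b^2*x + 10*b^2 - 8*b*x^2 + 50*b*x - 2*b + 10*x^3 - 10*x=-12*b^3 + b^2*(-62*x - 16) + b*(-8*x^2 + 185*x + 141) + 10*x^3 + 29*x^2 - 132*x - 135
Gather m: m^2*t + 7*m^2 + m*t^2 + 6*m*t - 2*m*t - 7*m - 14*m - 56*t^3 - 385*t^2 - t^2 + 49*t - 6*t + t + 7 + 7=m^2*(t + 7) + m*(t^2 + 4*t - 21) - 56*t^3 - 386*t^2 + 44*t + 14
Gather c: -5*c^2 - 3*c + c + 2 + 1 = -5*c^2 - 2*c + 3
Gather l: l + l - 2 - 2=2*l - 4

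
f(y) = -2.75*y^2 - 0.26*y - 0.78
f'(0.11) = -0.86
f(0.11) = -0.84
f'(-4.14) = 22.51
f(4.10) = -48.07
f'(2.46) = -13.79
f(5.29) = -79.11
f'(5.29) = -29.36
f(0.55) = -1.75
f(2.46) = -18.06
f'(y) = -5.5*y - 0.26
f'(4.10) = -22.81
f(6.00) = -101.34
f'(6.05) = -33.54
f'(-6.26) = 34.17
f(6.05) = -103.01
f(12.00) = -399.90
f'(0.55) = -3.28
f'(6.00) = -33.26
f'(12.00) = -66.26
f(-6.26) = -106.92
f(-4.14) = -46.84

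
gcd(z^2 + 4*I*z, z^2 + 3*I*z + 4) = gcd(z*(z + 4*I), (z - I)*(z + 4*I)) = z + 4*I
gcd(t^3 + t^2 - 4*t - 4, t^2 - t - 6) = t + 2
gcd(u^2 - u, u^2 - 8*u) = u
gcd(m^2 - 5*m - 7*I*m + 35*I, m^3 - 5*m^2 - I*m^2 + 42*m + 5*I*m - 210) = m^2 + m*(-5 - 7*I) + 35*I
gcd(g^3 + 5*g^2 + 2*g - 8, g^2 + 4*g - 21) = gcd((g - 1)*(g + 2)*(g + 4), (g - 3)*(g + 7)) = 1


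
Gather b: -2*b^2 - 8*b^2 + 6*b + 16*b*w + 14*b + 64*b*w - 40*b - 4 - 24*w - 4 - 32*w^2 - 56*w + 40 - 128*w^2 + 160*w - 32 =-10*b^2 + b*(80*w - 20) - 160*w^2 + 80*w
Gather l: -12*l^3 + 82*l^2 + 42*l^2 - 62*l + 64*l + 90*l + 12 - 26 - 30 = -12*l^3 + 124*l^2 + 92*l - 44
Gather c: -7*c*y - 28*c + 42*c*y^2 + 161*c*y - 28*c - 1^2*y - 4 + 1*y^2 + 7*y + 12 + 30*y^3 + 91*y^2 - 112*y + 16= c*(42*y^2 + 154*y - 56) + 30*y^3 + 92*y^2 - 106*y + 24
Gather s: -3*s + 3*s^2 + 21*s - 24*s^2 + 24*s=-21*s^2 + 42*s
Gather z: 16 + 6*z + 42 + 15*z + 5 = 21*z + 63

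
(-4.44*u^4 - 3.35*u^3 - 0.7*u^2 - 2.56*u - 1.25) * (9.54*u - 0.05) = -42.3576*u^5 - 31.737*u^4 - 6.5105*u^3 - 24.3874*u^2 - 11.797*u + 0.0625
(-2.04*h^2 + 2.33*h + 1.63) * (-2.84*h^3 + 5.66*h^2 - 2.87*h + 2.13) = 5.7936*h^5 - 18.1636*h^4 + 14.4134*h^3 - 1.8065*h^2 + 0.284800000000001*h + 3.4719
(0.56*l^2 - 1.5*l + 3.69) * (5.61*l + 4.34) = 3.1416*l^3 - 5.9846*l^2 + 14.1909*l + 16.0146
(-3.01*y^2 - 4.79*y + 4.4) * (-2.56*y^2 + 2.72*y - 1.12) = 7.7056*y^4 + 4.0752*y^3 - 20.9216*y^2 + 17.3328*y - 4.928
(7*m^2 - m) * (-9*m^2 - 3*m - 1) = -63*m^4 - 12*m^3 - 4*m^2 + m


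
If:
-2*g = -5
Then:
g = 5/2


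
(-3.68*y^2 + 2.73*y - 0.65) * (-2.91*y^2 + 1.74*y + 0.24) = 10.7088*y^4 - 14.3475*y^3 + 5.7585*y^2 - 0.4758*y - 0.156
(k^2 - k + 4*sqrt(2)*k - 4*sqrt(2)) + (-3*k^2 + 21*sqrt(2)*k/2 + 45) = -2*k^2 - k + 29*sqrt(2)*k/2 - 4*sqrt(2) + 45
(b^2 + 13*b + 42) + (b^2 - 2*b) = 2*b^2 + 11*b + 42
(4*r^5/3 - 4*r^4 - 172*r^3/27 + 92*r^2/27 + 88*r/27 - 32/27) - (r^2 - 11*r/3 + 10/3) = 4*r^5/3 - 4*r^4 - 172*r^3/27 + 65*r^2/27 + 187*r/27 - 122/27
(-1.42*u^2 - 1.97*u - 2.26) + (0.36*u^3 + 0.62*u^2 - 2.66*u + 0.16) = 0.36*u^3 - 0.8*u^2 - 4.63*u - 2.1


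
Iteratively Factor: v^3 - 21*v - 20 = (v - 5)*(v^2 + 5*v + 4) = (v - 5)*(v + 4)*(v + 1)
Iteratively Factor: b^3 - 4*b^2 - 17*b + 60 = (b - 5)*(b^2 + b - 12) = (b - 5)*(b + 4)*(b - 3)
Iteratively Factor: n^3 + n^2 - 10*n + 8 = (n + 4)*(n^2 - 3*n + 2) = (n - 2)*(n + 4)*(n - 1)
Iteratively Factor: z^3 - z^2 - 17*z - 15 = (z + 3)*(z^2 - 4*z - 5) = (z + 1)*(z + 3)*(z - 5)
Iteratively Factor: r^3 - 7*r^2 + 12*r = (r)*(r^2 - 7*r + 12) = r*(r - 3)*(r - 4)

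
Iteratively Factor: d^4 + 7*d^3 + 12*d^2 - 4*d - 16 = (d + 4)*(d^3 + 3*d^2 - 4) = (d + 2)*(d + 4)*(d^2 + d - 2) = (d - 1)*(d + 2)*(d + 4)*(d + 2)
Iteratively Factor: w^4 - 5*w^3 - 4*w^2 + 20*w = (w + 2)*(w^3 - 7*w^2 + 10*w) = w*(w + 2)*(w^2 - 7*w + 10) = w*(w - 5)*(w + 2)*(w - 2)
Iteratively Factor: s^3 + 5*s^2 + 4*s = (s + 4)*(s^2 + s) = (s + 1)*(s + 4)*(s)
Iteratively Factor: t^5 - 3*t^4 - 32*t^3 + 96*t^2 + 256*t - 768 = (t - 4)*(t^4 + t^3 - 28*t^2 - 16*t + 192) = (t - 4)^2*(t^3 + 5*t^2 - 8*t - 48) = (t - 4)^2*(t + 4)*(t^2 + t - 12) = (t - 4)^2*(t - 3)*(t + 4)*(t + 4)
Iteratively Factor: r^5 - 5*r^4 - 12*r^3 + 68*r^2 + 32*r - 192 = (r - 4)*(r^4 - r^3 - 16*r^2 + 4*r + 48) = (r - 4)*(r - 2)*(r^3 + r^2 - 14*r - 24) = (r - 4)*(r - 2)*(r + 2)*(r^2 - r - 12) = (r - 4)^2*(r - 2)*(r + 2)*(r + 3)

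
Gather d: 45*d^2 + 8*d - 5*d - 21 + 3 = 45*d^2 + 3*d - 18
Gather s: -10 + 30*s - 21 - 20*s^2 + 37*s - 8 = -20*s^2 + 67*s - 39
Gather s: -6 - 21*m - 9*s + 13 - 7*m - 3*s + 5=-28*m - 12*s + 12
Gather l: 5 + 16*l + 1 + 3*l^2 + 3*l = 3*l^2 + 19*l + 6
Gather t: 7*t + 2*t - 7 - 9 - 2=9*t - 18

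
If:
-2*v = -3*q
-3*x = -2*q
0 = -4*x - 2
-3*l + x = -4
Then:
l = 7/6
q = -3/4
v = -9/8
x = -1/2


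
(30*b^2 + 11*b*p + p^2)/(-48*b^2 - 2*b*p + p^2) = (5*b + p)/(-8*b + p)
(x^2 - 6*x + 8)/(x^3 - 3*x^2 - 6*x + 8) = (x - 2)/(x^2 + x - 2)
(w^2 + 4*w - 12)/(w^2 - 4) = (w + 6)/(w + 2)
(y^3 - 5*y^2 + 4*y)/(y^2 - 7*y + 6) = y*(y - 4)/(y - 6)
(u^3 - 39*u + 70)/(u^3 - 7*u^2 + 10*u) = (u + 7)/u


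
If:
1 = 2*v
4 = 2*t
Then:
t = 2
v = 1/2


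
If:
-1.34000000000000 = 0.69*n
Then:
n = -1.94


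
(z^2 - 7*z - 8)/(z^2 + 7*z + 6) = (z - 8)/(z + 6)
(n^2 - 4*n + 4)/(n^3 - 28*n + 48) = (n - 2)/(n^2 + 2*n - 24)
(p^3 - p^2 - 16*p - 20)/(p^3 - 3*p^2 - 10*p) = (p + 2)/p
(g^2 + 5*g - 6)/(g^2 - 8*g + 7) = (g + 6)/(g - 7)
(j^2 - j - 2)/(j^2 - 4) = (j + 1)/(j + 2)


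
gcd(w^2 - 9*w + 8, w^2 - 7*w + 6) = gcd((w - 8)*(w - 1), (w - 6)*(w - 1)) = w - 1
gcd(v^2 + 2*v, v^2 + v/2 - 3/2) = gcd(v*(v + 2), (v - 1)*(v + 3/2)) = 1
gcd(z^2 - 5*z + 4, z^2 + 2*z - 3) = z - 1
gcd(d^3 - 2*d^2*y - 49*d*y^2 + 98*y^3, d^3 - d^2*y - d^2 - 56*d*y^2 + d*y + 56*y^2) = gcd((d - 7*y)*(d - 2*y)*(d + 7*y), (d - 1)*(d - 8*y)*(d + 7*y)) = d + 7*y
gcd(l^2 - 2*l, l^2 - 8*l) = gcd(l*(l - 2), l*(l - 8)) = l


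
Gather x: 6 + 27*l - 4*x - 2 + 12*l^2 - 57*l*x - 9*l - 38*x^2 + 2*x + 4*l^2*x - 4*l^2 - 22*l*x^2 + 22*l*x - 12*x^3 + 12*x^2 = 8*l^2 + 18*l - 12*x^3 + x^2*(-22*l - 26) + x*(4*l^2 - 35*l - 2) + 4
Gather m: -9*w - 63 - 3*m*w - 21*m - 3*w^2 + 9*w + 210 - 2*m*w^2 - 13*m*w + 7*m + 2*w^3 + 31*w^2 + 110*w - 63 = m*(-2*w^2 - 16*w - 14) + 2*w^3 + 28*w^2 + 110*w + 84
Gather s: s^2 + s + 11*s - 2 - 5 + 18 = s^2 + 12*s + 11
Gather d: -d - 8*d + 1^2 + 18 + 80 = 99 - 9*d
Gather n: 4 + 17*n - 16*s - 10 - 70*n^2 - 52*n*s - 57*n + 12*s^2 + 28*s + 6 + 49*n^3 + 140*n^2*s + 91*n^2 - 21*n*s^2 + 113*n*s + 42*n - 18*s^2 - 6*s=49*n^3 + n^2*(140*s + 21) + n*(-21*s^2 + 61*s + 2) - 6*s^2 + 6*s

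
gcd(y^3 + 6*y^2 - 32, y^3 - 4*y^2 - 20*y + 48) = y^2 + 2*y - 8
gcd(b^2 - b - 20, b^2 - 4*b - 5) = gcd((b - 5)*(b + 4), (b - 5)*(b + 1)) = b - 5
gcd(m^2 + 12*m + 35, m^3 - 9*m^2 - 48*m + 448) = m + 7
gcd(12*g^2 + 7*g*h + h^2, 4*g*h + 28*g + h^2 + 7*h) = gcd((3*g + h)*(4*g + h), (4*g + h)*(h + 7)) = 4*g + h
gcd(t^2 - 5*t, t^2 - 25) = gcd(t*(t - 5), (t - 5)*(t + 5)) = t - 5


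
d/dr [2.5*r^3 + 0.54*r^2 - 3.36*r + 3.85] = 7.5*r^2 + 1.08*r - 3.36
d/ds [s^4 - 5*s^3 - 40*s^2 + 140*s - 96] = 4*s^3 - 15*s^2 - 80*s + 140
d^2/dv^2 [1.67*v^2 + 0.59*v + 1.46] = 3.34000000000000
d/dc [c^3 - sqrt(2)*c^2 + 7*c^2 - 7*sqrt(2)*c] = 3*c^2 - 2*sqrt(2)*c + 14*c - 7*sqrt(2)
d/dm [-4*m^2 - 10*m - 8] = -8*m - 10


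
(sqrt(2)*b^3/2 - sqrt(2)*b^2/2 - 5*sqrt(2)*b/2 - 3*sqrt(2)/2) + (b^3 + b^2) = sqrt(2)*b^3/2 + b^3 - sqrt(2)*b^2/2 + b^2 - 5*sqrt(2)*b/2 - 3*sqrt(2)/2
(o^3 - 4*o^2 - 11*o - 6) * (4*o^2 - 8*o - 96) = 4*o^5 - 24*o^4 - 108*o^3 + 448*o^2 + 1104*o + 576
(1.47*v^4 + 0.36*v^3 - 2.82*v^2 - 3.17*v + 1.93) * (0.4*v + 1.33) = 0.588*v^5 + 2.0991*v^4 - 0.6492*v^3 - 5.0186*v^2 - 3.4441*v + 2.5669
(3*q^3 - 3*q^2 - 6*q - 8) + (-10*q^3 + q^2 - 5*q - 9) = -7*q^3 - 2*q^2 - 11*q - 17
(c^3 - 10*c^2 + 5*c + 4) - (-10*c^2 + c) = c^3 + 4*c + 4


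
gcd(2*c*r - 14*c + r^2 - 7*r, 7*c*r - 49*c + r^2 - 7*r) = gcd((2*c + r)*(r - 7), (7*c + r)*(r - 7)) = r - 7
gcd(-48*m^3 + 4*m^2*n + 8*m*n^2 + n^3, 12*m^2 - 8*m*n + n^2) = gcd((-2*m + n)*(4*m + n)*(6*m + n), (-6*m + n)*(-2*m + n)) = 2*m - n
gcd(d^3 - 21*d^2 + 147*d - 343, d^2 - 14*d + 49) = d^2 - 14*d + 49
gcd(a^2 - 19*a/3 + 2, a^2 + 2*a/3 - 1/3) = a - 1/3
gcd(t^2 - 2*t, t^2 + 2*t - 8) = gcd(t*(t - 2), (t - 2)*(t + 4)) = t - 2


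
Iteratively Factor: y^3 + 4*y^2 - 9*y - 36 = (y - 3)*(y^2 + 7*y + 12) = (y - 3)*(y + 4)*(y + 3)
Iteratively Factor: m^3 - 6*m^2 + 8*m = (m - 4)*(m^2 - 2*m) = m*(m - 4)*(m - 2)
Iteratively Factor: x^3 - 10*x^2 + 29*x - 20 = (x - 5)*(x^2 - 5*x + 4) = (x - 5)*(x - 4)*(x - 1)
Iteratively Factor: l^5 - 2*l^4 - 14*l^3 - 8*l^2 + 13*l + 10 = (l - 5)*(l^4 + 3*l^3 + l^2 - 3*l - 2) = (l - 5)*(l + 2)*(l^3 + l^2 - l - 1) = (l - 5)*(l + 1)*(l + 2)*(l^2 - 1) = (l - 5)*(l - 1)*(l + 1)*(l + 2)*(l + 1)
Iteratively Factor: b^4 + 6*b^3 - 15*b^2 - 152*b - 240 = (b + 4)*(b^3 + 2*b^2 - 23*b - 60) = (b - 5)*(b + 4)*(b^2 + 7*b + 12) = (b - 5)*(b + 4)^2*(b + 3)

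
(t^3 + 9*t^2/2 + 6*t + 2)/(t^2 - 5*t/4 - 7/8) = 4*(t^2 + 4*t + 4)/(4*t - 7)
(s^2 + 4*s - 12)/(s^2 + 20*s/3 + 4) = 3*(s - 2)/(3*s + 2)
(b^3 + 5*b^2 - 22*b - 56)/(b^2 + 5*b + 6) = (b^2 + 3*b - 28)/(b + 3)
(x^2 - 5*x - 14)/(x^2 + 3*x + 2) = (x - 7)/(x + 1)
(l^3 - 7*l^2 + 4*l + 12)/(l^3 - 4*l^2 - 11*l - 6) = (l - 2)/(l + 1)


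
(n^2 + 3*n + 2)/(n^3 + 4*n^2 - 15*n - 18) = (n + 2)/(n^2 + 3*n - 18)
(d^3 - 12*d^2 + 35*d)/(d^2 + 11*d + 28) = d*(d^2 - 12*d + 35)/(d^2 + 11*d + 28)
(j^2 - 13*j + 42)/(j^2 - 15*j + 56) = (j - 6)/(j - 8)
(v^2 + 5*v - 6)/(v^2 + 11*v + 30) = (v - 1)/(v + 5)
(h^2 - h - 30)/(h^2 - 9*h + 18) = (h + 5)/(h - 3)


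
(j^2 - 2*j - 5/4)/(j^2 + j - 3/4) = (4*j^2 - 8*j - 5)/(4*j^2 + 4*j - 3)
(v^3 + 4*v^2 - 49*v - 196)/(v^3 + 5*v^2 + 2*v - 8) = (v^2 - 49)/(v^2 + v - 2)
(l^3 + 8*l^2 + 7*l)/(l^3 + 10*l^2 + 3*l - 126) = l*(l + 1)/(l^2 + 3*l - 18)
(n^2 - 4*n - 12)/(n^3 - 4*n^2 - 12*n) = 1/n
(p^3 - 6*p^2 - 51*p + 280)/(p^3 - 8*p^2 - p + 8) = (p^2 + 2*p - 35)/(p^2 - 1)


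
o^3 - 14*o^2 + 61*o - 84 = (o - 7)*(o - 4)*(o - 3)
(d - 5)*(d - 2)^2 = d^3 - 9*d^2 + 24*d - 20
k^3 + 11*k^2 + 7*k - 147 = (k - 3)*(k + 7)^2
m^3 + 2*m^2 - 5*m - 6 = (m - 2)*(m + 1)*(m + 3)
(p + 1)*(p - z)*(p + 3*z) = p^3 + 2*p^2*z + p^2 - 3*p*z^2 + 2*p*z - 3*z^2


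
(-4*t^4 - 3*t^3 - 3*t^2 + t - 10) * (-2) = 8*t^4 + 6*t^3 + 6*t^2 - 2*t + 20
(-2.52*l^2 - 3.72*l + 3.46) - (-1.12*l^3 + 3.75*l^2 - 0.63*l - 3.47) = 1.12*l^3 - 6.27*l^2 - 3.09*l + 6.93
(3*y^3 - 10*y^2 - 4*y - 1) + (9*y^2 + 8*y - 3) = 3*y^3 - y^2 + 4*y - 4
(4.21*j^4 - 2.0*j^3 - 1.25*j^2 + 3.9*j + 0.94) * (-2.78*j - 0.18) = -11.7038*j^5 + 4.8022*j^4 + 3.835*j^3 - 10.617*j^2 - 3.3152*j - 0.1692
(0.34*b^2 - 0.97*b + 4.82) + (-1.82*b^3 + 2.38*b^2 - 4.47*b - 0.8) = -1.82*b^3 + 2.72*b^2 - 5.44*b + 4.02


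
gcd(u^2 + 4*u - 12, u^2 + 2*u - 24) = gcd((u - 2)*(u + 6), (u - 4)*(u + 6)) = u + 6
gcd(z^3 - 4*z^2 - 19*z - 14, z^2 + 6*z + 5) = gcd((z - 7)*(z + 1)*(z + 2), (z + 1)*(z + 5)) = z + 1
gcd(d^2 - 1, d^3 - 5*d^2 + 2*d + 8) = d + 1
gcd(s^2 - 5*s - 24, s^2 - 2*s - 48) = s - 8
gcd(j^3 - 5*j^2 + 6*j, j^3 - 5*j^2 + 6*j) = j^3 - 5*j^2 + 6*j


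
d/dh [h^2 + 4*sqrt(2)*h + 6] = 2*h + 4*sqrt(2)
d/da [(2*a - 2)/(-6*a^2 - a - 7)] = 2*(-6*a^2 - a + (a - 1)*(12*a + 1) - 7)/(6*a^2 + a + 7)^2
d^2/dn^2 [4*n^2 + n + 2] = 8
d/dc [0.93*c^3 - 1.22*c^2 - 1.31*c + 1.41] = 2.79*c^2 - 2.44*c - 1.31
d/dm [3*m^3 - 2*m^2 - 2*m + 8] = 9*m^2 - 4*m - 2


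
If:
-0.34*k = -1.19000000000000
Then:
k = 3.50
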